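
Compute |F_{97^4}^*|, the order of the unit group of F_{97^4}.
|F_{97^4}^*| = 88529280

F_{97^4} has 97^4 = 88529281 elements; its multiplicative group consists of all nonzero elements, so |F_{97^4}^*| = 88529281 - 1 = 88529280. (It is cyclic since any finite subgroup of the multiplicative group of a field is cyclic.)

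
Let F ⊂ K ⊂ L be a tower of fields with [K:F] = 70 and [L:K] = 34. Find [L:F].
[L:F] = 2380

The tower law says that for any tower of field extensions F ⊂ K ⊂ L with finite degrees, [L:F] = [L:K] · [K:F]. Here this gives [L:F] = 34 · 70 = 2380.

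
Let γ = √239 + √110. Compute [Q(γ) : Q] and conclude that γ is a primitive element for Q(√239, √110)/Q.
[Q(γ) : Q] = 4 (equivalently, Q(γ) = Q(√239, √110))

Obviously Q(γ) ⊆ Q(√239, √110), and [Q(√239, √110):Q] = 4 (since 239, 110 are distinct squarefree integers > 1 with 26290 not a perfect square). To show equality we compute the minimal polynomial of γ. From γ = √239 + √110: γ^2 = 239 + 2√(26290) + 110 = 349 + 2√(26290), so γ^2 - 349 = 2√(26290); squaring, (γ^2 - 349)^2 = 4·26290, i.e. γ^4 - 698γ^2 + 121801 - 105160 = 0, i.e. γ^4 - 698γ^2 + 16641 = 0. So γ is a root of x^4 - 698x^2 + 16641. This polynomial is irreducible over Q: it has no rational root (each ±√239 ± √110 is irrational), and any factorization into two quadratics over Q would force √(26290) ∈ Q (pairing opposite roots) or √239, √110 ∈ Q (other pairings), all impossible. Hence [Q(γ):Q] = 4 = [Q(√239, √110):Q], so Q(γ) = Q(√239, √110).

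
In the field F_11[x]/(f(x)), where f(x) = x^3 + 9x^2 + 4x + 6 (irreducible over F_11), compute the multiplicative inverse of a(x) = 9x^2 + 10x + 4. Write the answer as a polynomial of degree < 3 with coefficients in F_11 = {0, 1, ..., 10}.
a(x)^(-1) ≡ 10x^2 + x + 2 (mod f(x))

Since f is irreducible over F_11, F_11[x]/(f) is a field and a(x) ≠ 0 has an inverse. Apply the extended Euclidean algorithm to f(x) and a(x) in F_11[x]: f(x) = (5x + 4)·a(x) + (10x + 1);  a(x) = (2x + 3)·(10x + 1) + (1). The last nonzero remainder is the constant 1 = gcd(f, a) in F_11. Back-substituting through the division chain expresses 1 = s(x)·a(x) + t(x)·f(x) with s(x) ≡ 10x^2 + x + 2 (mod f), so a(x)^(-1) ≡ s(x) = 10x^2 + x + 2 (mod f). Check: (9x^2 + 10x + 4)·(10x^2 + x + 2) = 2x^4 + 10x^3 + 2x^2 + 2x + 8 ≡ 1 (mod x^3 + 9x^2 + 4x + 6).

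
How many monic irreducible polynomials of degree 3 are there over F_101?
There are 343400 monic irreducible polynomials of degree 3 over F_101

Each element of F_{101^3} that lies in no proper subfield is a root of exactly one monic irreducible of degree 3 over F_101, and each such polynomial has 3 distinct roots in F_{101^3}. By Möbius inversion the count is N_101(3) = (1/3) Σ_{d|3} μ(3/d) · 101^d = (1/3)(μ(3)·101^1 + μ(1)·101^3) = 1030200/3 = 343400.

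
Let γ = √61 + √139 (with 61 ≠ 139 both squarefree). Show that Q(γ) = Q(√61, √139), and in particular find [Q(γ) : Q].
[Q(γ) : Q] = 4 (equivalently, Q(γ) = Q(√61, √139))

Obviously Q(γ) ⊆ Q(√61, √139), and [Q(√61, √139):Q] = 4 (since 61, 139 are distinct squarefree integers > 1 with 8479 not a perfect square). To show equality we compute the minimal polynomial of γ. From γ = √61 + √139: γ^2 = 61 + 2√(8479) + 139 = 200 + 2√(8479), so γ^2 - 200 = 2√(8479); squaring, (γ^2 - 200)^2 = 4·8479, i.e. γ^4 - 400γ^2 + 40000 - 33916 = 0, i.e. γ^4 - 400γ^2 + 6084 = 0. So γ is a root of x^4 - 400x^2 + 6084. This polynomial is irreducible over Q: it has no rational root (each ±√61 ± √139 is irrational), and any factorization into two quadratics over Q would force √(8479) ∈ Q (pairing opposite roots) or √61, √139 ∈ Q (other pairings), all impossible. Hence [Q(γ):Q] = 4 = [Q(√61, √139):Q], so Q(γ) = Q(√61, √139).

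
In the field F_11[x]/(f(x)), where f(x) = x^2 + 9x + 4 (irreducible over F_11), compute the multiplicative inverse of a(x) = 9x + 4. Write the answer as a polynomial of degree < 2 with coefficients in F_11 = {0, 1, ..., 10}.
a(x)^(-1) ≡ 7x (mod f(x))

Since f is irreducible over F_11, F_11[x]/(f) is a field and a(x) ≠ 0 has an inverse. Apply the extended Euclidean algorithm to f(x) and a(x) in F_11[x]: f(x) = (5x)·a(x) + (4). The last nonzero remainder is the constant 4 = gcd(f, a) in F_11. Back-substituting through the division chain expresses 4 = s(x)·a(x) + t(x)·f(x) with s(x) ≡ 6x (mod f), so (6x)·a(x) ≡ 4 (mod f). Multiplying by 4^(-1) ≡ 3 in F_11 gives a(x)^(-1) ≡ 3·(6x) ≡ 7x (mod f). Check: (9x + 4)·(7x) = 8x^2 + 6x ≡ 1 (mod x^2 + 9x + 4).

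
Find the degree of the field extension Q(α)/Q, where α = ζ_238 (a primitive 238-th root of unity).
[Q(α):Q] = 96

The minimal polynomial of ζ_238 over Q is the 238-th cyclotomic polynomial Φ_238(x), which is irreducible over Q and has degree φ(238) = 96. Hence [Q(α):Q] = φ(238) = 96.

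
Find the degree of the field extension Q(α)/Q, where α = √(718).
[Q(α):Q] = 2

[Q(α):Q] equals the degree of the minimal polynomial of α. Here α^2 = 718 and x^2 - 718 is irreducible (d = 718 is squarefree, ≠ 1, hence not a square), so deg(m_α) = 2. Thus [Q(α):Q] = 2.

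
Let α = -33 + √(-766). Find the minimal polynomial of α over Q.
m_α(x) = x^2 + 66x + 1855

From α + 33 = √(-766), squaring gives (α + 33)^2 = -766, i.e. α^2 + 66α + 1089 = -766, so α^2 + 66α + 1855 = 0. The discriminant of x^2 + 66x + 1855 is (66)^2 - 4·(1855) = 4356 - 7420 = -3064, and 4·(-766) is not a perfect square in Q since -766 is squarefree and ≠ 1. Hence x^2 + 66x + 1855 is irreducible over Q and is the minimal polynomial of α.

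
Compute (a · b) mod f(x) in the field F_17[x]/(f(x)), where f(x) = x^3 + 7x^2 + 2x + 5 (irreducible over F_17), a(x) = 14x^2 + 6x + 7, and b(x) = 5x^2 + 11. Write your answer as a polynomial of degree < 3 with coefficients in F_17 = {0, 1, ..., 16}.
a · b ≡ 5x^2 + 7x + 14 (mod f(x))

Multiply in F_17[x]: a(x)·b(x) = (14x^2 + 6x + 7)·(5x^2 + 11) = 2x^4 + 13x^3 + 2x^2 + 15x + 9. This has degree ≥ 3, so divide by f(x) over F_17: 2x^4 + 13x^3 + 2x^2 + 15x + 9 = (2x + 16)·(x^3 + 7x^2 + 2x + 5) + (5x^2 + 7x + 14). Hence a·b ≡ 5x^2 + 7x + 14 (mod f). (F_17[x]/(f) is a field with 17^3 = 4913 elements since f is irreducible of degree 3.)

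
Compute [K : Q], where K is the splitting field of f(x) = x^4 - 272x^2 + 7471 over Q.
[K : Q] = 4

Solving the quadratic in x^2: x^2 = (272 ± √(272^2 - 4·7471))/2 = (272 ± √44100)/2 = (272 ± 210)/2, giving x^2 = 31 or x^2 = 241. So f(x) = (x^2 - 31)(x^2 - 241) and the roots of f are ±√31, ±√241. Hence the splitting field is K = Q(√31, √241). Since 31 and 241 are distinct squarefree integers > 1, their product 7471 is not a perfect square, so √241 ∉ Q(√31). By the tower law [K:Q] = [Q(√31,√241):Q(√31)] · [Q(√31):Q] = 2 · 2 = 4.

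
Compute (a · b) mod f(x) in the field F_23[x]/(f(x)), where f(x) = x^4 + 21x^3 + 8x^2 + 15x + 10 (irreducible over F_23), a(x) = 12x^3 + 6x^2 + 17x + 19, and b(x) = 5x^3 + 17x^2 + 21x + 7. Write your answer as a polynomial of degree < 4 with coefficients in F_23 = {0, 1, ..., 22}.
a · b ≡ 13x^3 + 10x^2 + 14x + 18 (mod f(x))

Multiply in F_23[x]: a(x)·b(x) = (12x^3 + 6x^2 + 17x + 19)·(5x^3 + 17x^2 + 21x + 7) = 14x^6 + 4x^5 + 2x^4 + 19x^3 + 9x^2 + 12x + 18. This has degree ≥ 4, so divide by f(x) over F_23: 14x^6 + 4x^5 + 2x^4 + 19x^3 + 9x^2 + 12x + 18 = (14x^2 + 9x)·(x^4 + 21x^3 + 8x^2 + 15x + 10) + (13x^3 + 10x^2 + 14x + 18). Hence a·b ≡ 13x^3 + 10x^2 + 14x + 18 (mod f). (F_23[x]/(f) is a field with 23^4 = 279841 elements since f is irreducible of degree 4.)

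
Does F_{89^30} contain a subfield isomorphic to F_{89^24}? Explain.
No: F_{89^24} is not a subfield of F_{89^30}

F_{p^m} embeds in F_{p^n} iff m | n. Here 24 ∤ 30 (since 30 = 1·24 + 6 with remainder 6 ≠ 0), so F_{89^24} is not a subfield of F_{89^30}. Equivalently: if it were, the tower law would give 24 = [F_{89^24}:F_89] dividing [F_{89^30}:F_89] = 30, contradiction.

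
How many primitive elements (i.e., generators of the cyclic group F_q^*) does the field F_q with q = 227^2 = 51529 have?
There are φ(51528) = 16128 primitive elements

F_q^* is cyclic of order q - 1 = 51528. A cyclic group of order m has exactly φ(m) generators. Here m = 51528 = 2^3 · 3 · 19 · 113, so the number of primitive elements is φ(51528) = 16128.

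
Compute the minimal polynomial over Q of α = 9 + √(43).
m_α(x) = x^2 - 18x + 38

From α - 9 = √(43), squaring gives (α - 9)^2 = 43, i.e. α^2 - 18α + 81 = 43, so α^2 - 18α + 38 = 0. The discriminant of x^2 - 18x + 38 is (-18)^2 - 4·(38) = 324 - 152 = 172, and 4·(43) is not a perfect square in Q since 43 is squarefree and ≠ 1. Hence x^2 - 18x + 38 is irreducible over Q and is the minimal polynomial of α.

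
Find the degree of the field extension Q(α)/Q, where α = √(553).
[Q(α):Q] = 2

[Q(α):Q] equals the degree of the minimal polynomial of α. Here α^2 = 553 and x^2 - 553 is irreducible (d = 553 is squarefree, ≠ 1, hence not a square), so deg(m_α) = 2. Thus [Q(α):Q] = 2.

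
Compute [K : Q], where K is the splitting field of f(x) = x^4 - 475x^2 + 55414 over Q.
[K : Q] = 4

Solving the quadratic in x^2: x^2 = (475 ± √(475^2 - 4·55414))/2 = (475 ± √3969)/2 = (475 ± 63)/2, giving x^2 = 269 or x^2 = 206. So f(x) = (x^2 - 269)(x^2 - 206) and the roots of f are ±√269, ±√206. Hence the splitting field is K = Q(√269, √206). Since 269 and 206 are distinct squarefree integers > 1, their product 55414 is not a perfect square, so √206 ∉ Q(√269). By the tower law [K:Q] = [Q(√269,√206):Q(√269)] · [Q(√269):Q] = 2 · 2 = 4.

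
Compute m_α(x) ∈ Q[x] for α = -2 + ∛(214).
m_α(x) = x^3 + 6x^2 + 12x - 206

Set β = α + 2 = ∛(214), so β^3 = 214. Then (α + 2)^3 - 214 = 0, i.e. α is a root of g(x) = (x + 2)^3 - 214 = x^3 + 6x^2 + 12x - 206. Since g(x) = h(x + 2) where h(x) = x^3 - 214, and h is irreducible over Q (because 214 is not a perfect cube, so h has no rational root, and a monic cubic with no rational root is irreducible), g is also irreducible (irreducibility is preserved under the substitution x → x + 2). Hence m_α(x) = x^3 + 6x^2 + 12x - 206.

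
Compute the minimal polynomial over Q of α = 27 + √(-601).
m_α(x) = x^2 - 54x + 1330

From α - 27 = √(-601), squaring gives (α - 27)^2 = -601, i.e. α^2 - 54α + 729 = -601, so α^2 - 54α + 1330 = 0. The discriminant of x^2 - 54x + 1330 is (-54)^2 - 4·(1330) = 2916 - 5320 = -2404, and 4·(-601) is not a perfect square in Q since -601 is squarefree and ≠ 1. Hence x^2 - 54x + 1330 is irreducible over Q and is the minimal polynomial of α.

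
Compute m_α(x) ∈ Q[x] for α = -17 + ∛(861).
m_α(x) = x^3 + 51x^2 + 867x + 4052

Set β = α + 17 = ∛(861), so β^3 = 861. Then (α + 17)^3 - 861 = 0, i.e. α is a root of g(x) = (x + 17)^3 - 861 = x^3 + 51x^2 + 867x + 4052. Since g(x) = h(x + 17) where h(x) = x^3 - 861, and h is irreducible over Q (because 861 is not a perfect cube, so h has no rational root, and a monic cubic with no rational root is irreducible), g is also irreducible (irreducibility is preserved under the substitution x → x + 17). Hence m_α(x) = x^3 + 51x^2 + 867x + 4052.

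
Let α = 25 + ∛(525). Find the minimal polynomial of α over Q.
m_α(x) = x^3 - 75x^2 + 1875x - 16150

Set β = α - 25 = ∛(525), so β^3 = 525. Then (α - 25)^3 - 525 = 0, i.e. α is a root of g(x) = (x - 25)^3 - 525 = x^3 - 75x^2 + 1875x - 16150. Since g(x) = h(x - 25) where h(x) = x^3 - 525, and h is irreducible over Q (because 525 is not a perfect cube, so h has no rational root, and a monic cubic with no rational root is irreducible), g is also irreducible (irreducibility is preserved under the substitution x → x - 25). Hence m_α(x) = x^3 - 75x^2 + 1875x - 16150.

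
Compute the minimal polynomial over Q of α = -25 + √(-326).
m_α(x) = x^2 + 50x + 951

From α + 25 = √(-326), squaring gives (α + 25)^2 = -326, i.e. α^2 + 50α + 625 = -326, so α^2 + 50α + 951 = 0. The discriminant of x^2 + 50x + 951 is (50)^2 - 4·(951) = 2500 - 3804 = -1304, and 4·(-326) is not a perfect square in Q since -326 is squarefree and ≠ 1. Hence x^2 + 50x + 951 is irreducible over Q and is the minimal polynomial of α.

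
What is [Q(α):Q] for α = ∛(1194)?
[Q(α):Q] = 3

The minimal polynomial of α is x^3 - 1194, irreducible over Q since 1194 is not a perfect cube (so x^3 - 1194 has no rational root). Hence [Q(α):Q] = deg(m_α) = 3.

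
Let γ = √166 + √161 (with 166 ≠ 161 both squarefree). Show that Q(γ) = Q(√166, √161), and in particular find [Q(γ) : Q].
[Q(γ) : Q] = 4 (equivalently, Q(γ) = Q(√166, √161))

Obviously Q(γ) ⊆ Q(√166, √161), and [Q(√166, √161):Q] = 4 (since 166, 161 are distinct squarefree integers > 1 with 26726 not a perfect square). To show equality we compute the minimal polynomial of γ. From γ = √166 + √161: γ^2 = 166 + 2√(26726) + 161 = 327 + 2√(26726), so γ^2 - 327 = 2√(26726); squaring, (γ^2 - 327)^2 = 4·26726, i.e. γ^4 - 654γ^2 + 106929 - 106904 = 0, i.e. γ^4 - 654γ^2 + 25 = 0. So γ is a root of x^4 - 654x^2 + 25. This polynomial is irreducible over Q: it has no rational root (each ±√166 ± √161 is irrational), and any factorization into two quadratics over Q would force √(26726) ∈ Q (pairing opposite roots) or √166, √161 ∈ Q (other pairings), all impossible. Hence [Q(γ):Q] = 4 = [Q(√166, √161):Q], so Q(γ) = Q(√166, √161).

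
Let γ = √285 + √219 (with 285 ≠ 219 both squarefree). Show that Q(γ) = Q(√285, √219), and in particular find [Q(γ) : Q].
[Q(γ) : Q] = 4 (equivalently, Q(γ) = Q(√285, √219))

Obviously Q(γ) ⊆ Q(√285, √219), and [Q(√285, √219):Q] = 4 (since 285, 219 are distinct squarefree integers > 1 with 62415 not a perfect square). To show equality we compute the minimal polynomial of γ. From γ = √285 + √219: γ^2 = 285 + 2√(62415) + 219 = 504 + 2√(62415), so γ^2 - 504 = 2√(62415); squaring, (γ^2 - 504)^2 = 4·62415, i.e. γ^4 - 1008γ^2 + 254016 - 249660 = 0, i.e. γ^4 - 1008γ^2 + 4356 = 0. So γ is a root of x^4 - 1008x^2 + 4356. This polynomial is irreducible over Q: it has no rational root (each ±√285 ± √219 is irrational), and any factorization into two quadratics over Q would force √(62415) ∈ Q (pairing opposite roots) or √285, √219 ∈ Q (other pairings), all impossible. Hence [Q(γ):Q] = 4 = [Q(√285, √219):Q], so Q(γ) = Q(√285, √219).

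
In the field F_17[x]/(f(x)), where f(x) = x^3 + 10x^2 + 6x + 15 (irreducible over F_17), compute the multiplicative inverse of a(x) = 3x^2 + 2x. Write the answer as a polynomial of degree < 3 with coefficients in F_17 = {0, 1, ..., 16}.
a(x)^(-1) ≡ x^2 + x + 7 (mod f(x))

Since f is irreducible over F_17, F_17[x]/(f) is a field and a(x) ≠ 0 has an inverse. Apply the extended Euclidean algorithm to f(x) and a(x) in F_17[x]: f(x) = (6x + 5)·a(x) + (13x + 15);  a(x) = (12x + 2)·(13x + 15) + (4). The last nonzero remainder is the constant 4 = gcd(f, a) in F_17. Back-substituting through the division chain expresses 4 = s(x)·a(x) + t(x)·f(x) with s(x) ≡ 4x^2 + 4x + 11 (mod f), so (4x^2 + 4x + 11)·a(x) ≡ 4 (mod f). Multiplying by 4^(-1) ≡ 13 in F_17 gives a(x)^(-1) ≡ 13·(4x^2 + 4x + 11) ≡ x^2 + x + 7 (mod f). Check: (3x^2 + 2x)·(x^2 + x + 7) = 3x^4 + 5x^3 + 6x^2 + 14x ≡ 1 (mod x^3 + 10x^2 + 6x + 15).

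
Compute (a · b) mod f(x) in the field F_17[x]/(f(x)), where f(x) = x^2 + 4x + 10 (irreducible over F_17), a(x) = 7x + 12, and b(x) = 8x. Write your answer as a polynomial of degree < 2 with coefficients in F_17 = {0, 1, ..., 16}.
a · b ≡ 8x + 1 (mod f(x))

Multiply in F_17[x]: a(x)·b(x) = (7x + 12)·(8x) = 5x^2 + 11x. This has degree ≥ 2, so divide by f(x) over F_17: 5x^2 + 11x = (5)·(x^2 + 4x + 10) + (8x + 1). Hence a·b ≡ 8x + 1 (mod f). (F_17[x]/(f) is a field with 17^2 = 289 elements since f is irreducible of degree 2.)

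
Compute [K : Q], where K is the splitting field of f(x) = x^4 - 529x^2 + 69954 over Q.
[K : Q] = 4

Solving the quadratic in x^2: x^2 = (529 ± √(529^2 - 4·69954))/2 = (529 ± √25)/2 = (529 ± 5)/2, giving x^2 = 267 or x^2 = 262. So f(x) = (x^2 - 267)(x^2 - 262) and the roots of f are ±√267, ±√262. Hence the splitting field is K = Q(√267, √262). Since 267 and 262 are distinct squarefree integers > 1, their product 69954 is not a perfect square, so √262 ∉ Q(√267). By the tower law [K:Q] = [Q(√267,√262):Q(√267)] · [Q(√267):Q] = 2 · 2 = 4.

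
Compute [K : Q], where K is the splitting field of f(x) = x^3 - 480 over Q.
[K : Q] = 6

The roots of x^3 - 480 are ∛480, ω∛480, ω^2∛480 where ω = e^(2πi/3) is a primitive cube root of unity, so K = Q(∛480, ω). Now [Q(∛480):Q] = 3 (since 480 is not a perfect cube, x^3 - 480 is irreducible) and [Q(ω):Q] = 2. Both 2 and 3 divide [K:Q], and [K:Q] ≤ 3·2 = 6, so [K:Q] = 6. (Equivalently: Q(∛480) ⊂ R but ω ∉ R, so [K : Q(∛480)] = 2.)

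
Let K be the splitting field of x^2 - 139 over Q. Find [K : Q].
[K : Q] = 2

f(x) = x^2 - 139 factors as (x - √139)(x + √139). The splitting field is K = Q(√139). Since 139 is squarefree and > 1, it is not a perfect square, so x^2 - 139 is irreducible over Q and [Q(√139) : Q] = 2. Hence [K : Q] = 2.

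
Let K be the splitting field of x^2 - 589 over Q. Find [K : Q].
[K : Q] = 2

f(x) = x^2 - 589 factors as (x - √589)(x + √589). The splitting field is K = Q(√589). Since 589 is squarefree and > 1, it is not a perfect square, so x^2 - 589 is irreducible over Q and [Q(√589) : Q] = 2. Hence [K : Q] = 2.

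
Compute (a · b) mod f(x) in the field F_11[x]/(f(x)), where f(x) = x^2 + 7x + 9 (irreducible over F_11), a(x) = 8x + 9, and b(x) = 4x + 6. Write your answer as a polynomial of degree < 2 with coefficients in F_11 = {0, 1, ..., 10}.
a · b ≡ 3x + 8 (mod f(x))

Multiply in F_11[x]: a(x)·b(x) = (8x + 9)·(4x + 6) = 10x^2 + 7x + 10. This has degree ≥ 2, so divide by f(x) over F_11: 10x^2 + 7x + 10 = (10)·(x^2 + 7x + 9) + (3x + 8). Hence a·b ≡ 3x + 8 (mod f). (F_11[x]/(f) is a field with 11^2 = 121 elements since f is irreducible of degree 2.)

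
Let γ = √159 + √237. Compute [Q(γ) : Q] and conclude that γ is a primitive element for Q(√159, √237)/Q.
[Q(γ) : Q] = 4 (equivalently, Q(γ) = Q(√159, √237))

Obviously Q(γ) ⊆ Q(√159, √237), and [Q(√159, √237):Q] = 4 (since 159, 237 are distinct squarefree integers > 1 with 37683 not a perfect square). To show equality we compute the minimal polynomial of γ. From γ = √159 + √237: γ^2 = 159 + 2√(37683) + 237 = 396 + 2√(37683), so γ^2 - 396 = 2√(37683); squaring, (γ^2 - 396)^2 = 4·37683, i.e. γ^4 - 792γ^2 + 156816 - 150732 = 0, i.e. γ^4 - 792γ^2 + 6084 = 0. So γ is a root of x^4 - 792x^2 + 6084. This polynomial is irreducible over Q: it has no rational root (each ±√159 ± √237 is irrational), and any factorization into two quadratics over Q would force √(37683) ∈ Q (pairing opposite roots) or √159, √237 ∈ Q (other pairings), all impossible. Hence [Q(γ):Q] = 4 = [Q(√159, √237):Q], so Q(γ) = Q(√159, √237).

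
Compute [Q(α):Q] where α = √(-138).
[Q(α):Q] = 2

[Q(α):Q] equals the degree of the minimal polynomial of α. Here α^2 = -138 and x^2 + 138 is irreducible (d = -138 is squarefree, ≠ 1, hence not a square), so deg(m_α) = 2. Thus [Q(α):Q] = 2.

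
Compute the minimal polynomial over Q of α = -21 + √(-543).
m_α(x) = x^2 + 42x + 984

From α + 21 = √(-543), squaring gives (α + 21)^2 = -543, i.e. α^2 + 42α + 441 = -543, so α^2 + 42α + 984 = 0. The discriminant of x^2 + 42x + 984 is (42)^2 - 4·(984) = 1764 - 3936 = -2172, and 4·(-543) is not a perfect square in Q since -543 is squarefree and ≠ 1. Hence x^2 + 42x + 984 is irreducible over Q and is the minimal polynomial of α.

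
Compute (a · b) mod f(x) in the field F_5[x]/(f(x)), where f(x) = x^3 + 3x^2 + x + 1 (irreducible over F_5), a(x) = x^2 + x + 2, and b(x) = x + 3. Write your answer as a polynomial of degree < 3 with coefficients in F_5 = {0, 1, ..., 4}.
a · b ≡ x^2 + 4x (mod f(x))

Multiply in F_5[x]: a(x)·b(x) = (x^2 + x + 2)·(x + 3) = x^3 + 4x^2 + 1. This has degree ≥ 3, so divide by f(x) over F_5: x^3 + 4x^2 + 1 = (1)·(x^3 + 3x^2 + x + 1) + (x^2 + 4x). Hence a·b ≡ x^2 + 4x (mod f). (F_5[x]/(f) is a field with 5^3 = 125 elements since f is irreducible of degree 3.)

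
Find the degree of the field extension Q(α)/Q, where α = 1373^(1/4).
[Q(α):Q] = 4

α is a root of x^4 - 1373. By Eisenstein's criterion at the prime p = 1373 (which divides the constant term 1373 but p^2 = 1885129 does not, since 1373 is squarefree), x^4 - 1373 is irreducible over Q. Hence [Q(α):Q] = 4.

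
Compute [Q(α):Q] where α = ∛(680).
[Q(α):Q] = 3

The minimal polynomial of α is x^3 - 680, irreducible over Q since 680 is not a perfect cube (so x^3 - 680 has no rational root). Hence [Q(α):Q] = deg(m_α) = 3.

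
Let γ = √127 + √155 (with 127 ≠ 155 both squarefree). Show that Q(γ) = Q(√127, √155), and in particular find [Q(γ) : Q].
[Q(γ) : Q] = 4 (equivalently, Q(γ) = Q(√127, √155))

Obviously Q(γ) ⊆ Q(√127, √155), and [Q(√127, √155):Q] = 4 (since 127, 155 are distinct squarefree integers > 1 with 19685 not a perfect square). To show equality we compute the minimal polynomial of γ. From γ = √127 + √155: γ^2 = 127 + 2√(19685) + 155 = 282 + 2√(19685), so γ^2 - 282 = 2√(19685); squaring, (γ^2 - 282)^2 = 4·19685, i.e. γ^4 - 564γ^2 + 79524 - 78740 = 0, i.e. γ^4 - 564γ^2 + 784 = 0. So γ is a root of x^4 - 564x^2 + 784. This polynomial is irreducible over Q: it has no rational root (each ±√127 ± √155 is irrational), and any factorization into two quadratics over Q would force √(19685) ∈ Q (pairing opposite roots) or √127, √155 ∈ Q (other pairings), all impossible. Hence [Q(γ):Q] = 4 = [Q(√127, √155):Q], so Q(γ) = Q(√127, √155).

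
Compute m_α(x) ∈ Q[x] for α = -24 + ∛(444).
m_α(x) = x^3 + 72x^2 + 1728x + 13380

Set β = α + 24 = ∛(444), so β^3 = 444. Then (α + 24)^3 - 444 = 0, i.e. α is a root of g(x) = (x + 24)^3 - 444 = x^3 + 72x^2 + 1728x + 13380. Since g(x) = h(x + 24) where h(x) = x^3 - 444, and h is irreducible over Q (because 444 is not a perfect cube, so h has no rational root, and a monic cubic with no rational root is irreducible), g is also irreducible (irreducibility is preserved under the substitution x → x + 24). Hence m_α(x) = x^3 + 72x^2 + 1728x + 13380.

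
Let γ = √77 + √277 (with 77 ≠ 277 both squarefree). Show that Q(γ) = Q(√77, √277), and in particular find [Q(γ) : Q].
[Q(γ) : Q] = 4 (equivalently, Q(γ) = Q(√77, √277))

Obviously Q(γ) ⊆ Q(√77, √277), and [Q(√77, √277):Q] = 4 (since 77, 277 are distinct squarefree integers > 1 with 21329 not a perfect square). To show equality we compute the minimal polynomial of γ. From γ = √77 + √277: γ^2 = 77 + 2√(21329) + 277 = 354 + 2√(21329), so γ^2 - 354 = 2√(21329); squaring, (γ^2 - 354)^2 = 4·21329, i.e. γ^4 - 708γ^2 + 125316 - 85316 = 0, i.e. γ^4 - 708γ^2 + 40000 = 0. So γ is a root of x^4 - 708x^2 + 40000. This polynomial is irreducible over Q: it has no rational root (each ±√77 ± √277 is irrational), and any factorization into two quadratics over Q would force √(21329) ∈ Q (pairing opposite roots) or √77, √277 ∈ Q (other pairings), all impossible. Hence [Q(γ):Q] = 4 = [Q(√77, √277):Q], so Q(γ) = Q(√77, √277).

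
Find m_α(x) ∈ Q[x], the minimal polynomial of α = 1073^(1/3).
m_α(x) = x^3 - 1073

α satisfies α^3 = 1073, so x^3 - 1073 annihilates α. By the rational root test, a rational root p/q (in lowest terms) of x^3 - 1073 would satisfy p^3 = 1073 q^3, forcing q = 1 and p^3 = 1073; but 1073 is not a perfect cube, contradiction. A monic cubic over Q with no rational root is irreducible (any nontrivial factorization would include a linear factor). Hence x^3 - 1073 is the minimal polynomial of α, and in particular [Q(α):Q] = 3.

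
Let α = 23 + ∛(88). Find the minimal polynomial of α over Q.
m_α(x) = x^3 - 69x^2 + 1587x - 12255

Set β = α - 23 = ∛(88), so β^3 = 88. Then (α - 23)^3 - 88 = 0, i.e. α is a root of g(x) = (x - 23)^3 - 88 = x^3 - 69x^2 + 1587x - 12255. Since g(x) = h(x - 23) where h(x) = x^3 - 88, and h is irreducible over Q (because 88 is not a perfect cube, so h has no rational root, and a monic cubic with no rational root is irreducible), g is also irreducible (irreducibility is preserved under the substitution x → x - 23). Hence m_α(x) = x^3 - 69x^2 + 1587x - 12255.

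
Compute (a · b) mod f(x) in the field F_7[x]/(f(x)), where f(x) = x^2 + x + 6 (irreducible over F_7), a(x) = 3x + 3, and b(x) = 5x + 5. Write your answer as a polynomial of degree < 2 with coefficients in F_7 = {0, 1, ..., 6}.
a · b ≡ x + 2 (mod f(x))

Multiply in F_7[x]: a(x)·b(x) = (3x + 3)·(5x + 5) = x^2 + 2x + 1. This has degree ≥ 2, so divide by f(x) over F_7: x^2 + 2x + 1 = (1)·(x^2 + x + 6) + (x + 2). Hence a·b ≡ x + 2 (mod f). (F_7[x]/(f) is a field with 7^2 = 49 elements since f is irreducible of degree 2.)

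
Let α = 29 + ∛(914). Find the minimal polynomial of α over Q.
m_α(x) = x^3 - 87x^2 + 2523x - 25303

Set β = α - 29 = ∛(914), so β^3 = 914. Then (α - 29)^3 - 914 = 0, i.e. α is a root of g(x) = (x - 29)^3 - 914 = x^3 - 87x^2 + 2523x - 25303. Since g(x) = h(x - 29) where h(x) = x^3 - 914, and h is irreducible over Q (because 914 is not a perfect cube, so h has no rational root, and a monic cubic with no rational root is irreducible), g is also irreducible (irreducibility is preserved under the substitution x → x - 29). Hence m_α(x) = x^3 - 87x^2 + 2523x - 25303.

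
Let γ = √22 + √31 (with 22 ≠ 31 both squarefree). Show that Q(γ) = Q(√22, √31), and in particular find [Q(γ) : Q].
[Q(γ) : Q] = 4 (equivalently, Q(γ) = Q(√22, √31))

Obviously Q(γ) ⊆ Q(√22, √31), and [Q(√22, √31):Q] = 4 (since 22, 31 are distinct squarefree integers > 1 with 682 not a perfect square). To show equality we compute the minimal polynomial of γ. From γ = √22 + √31: γ^2 = 22 + 2√(682) + 31 = 53 + 2√(682), so γ^2 - 53 = 2√(682); squaring, (γ^2 - 53)^2 = 4·682, i.e. γ^4 - 106γ^2 + 2809 - 2728 = 0, i.e. γ^4 - 106γ^2 + 81 = 0. So γ is a root of x^4 - 106x^2 + 81. This polynomial is irreducible over Q: it has no rational root (each ±√22 ± √31 is irrational), and any factorization into two quadratics over Q would force √(682) ∈ Q (pairing opposite roots) or √22, √31 ∈ Q (other pairings), all impossible. Hence [Q(γ):Q] = 4 = [Q(√22, √31):Q], so Q(γ) = Q(√22, √31).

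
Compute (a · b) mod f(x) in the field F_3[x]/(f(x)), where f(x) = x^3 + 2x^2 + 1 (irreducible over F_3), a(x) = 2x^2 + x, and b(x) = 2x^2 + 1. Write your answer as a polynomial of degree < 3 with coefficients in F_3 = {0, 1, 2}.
a · b ≡ 2x^2 (mod f(x))

Multiply in F_3[x]: a(x)·b(x) = (2x^2 + x)·(2x^2 + 1) = x^4 + 2x^3 + 2x^2 + x. This has degree ≥ 3, so divide by f(x) over F_3: x^4 + 2x^3 + 2x^2 + x = (x)·(x^3 + 2x^2 + 1) + (2x^2). Hence a·b ≡ 2x^2 (mod f). (F_3[x]/(f) is a field with 3^3 = 27 elements since f is irreducible of degree 3.)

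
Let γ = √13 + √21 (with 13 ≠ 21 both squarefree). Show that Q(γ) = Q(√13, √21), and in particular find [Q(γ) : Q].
[Q(γ) : Q] = 4 (equivalently, Q(γ) = Q(√13, √21))

Obviously Q(γ) ⊆ Q(√13, √21), and [Q(√13, √21):Q] = 4 (since 13, 21 are distinct squarefree integers > 1 with 273 not a perfect square). To show equality we compute the minimal polynomial of γ. From γ = √13 + √21: γ^2 = 13 + 2√(273) + 21 = 34 + 2√(273), so γ^2 - 34 = 2√(273); squaring, (γ^2 - 34)^2 = 4·273, i.e. γ^4 - 68γ^2 + 1156 - 1092 = 0, i.e. γ^4 - 68γ^2 + 64 = 0. So γ is a root of x^4 - 68x^2 + 64. This polynomial is irreducible over Q: it has no rational root (each ±√13 ± √21 is irrational), and any factorization into two quadratics over Q would force √(273) ∈ Q (pairing opposite roots) or √13, √21 ∈ Q (other pairings), all impossible. Hence [Q(γ):Q] = 4 = [Q(√13, √21):Q], so Q(γ) = Q(√13, √21).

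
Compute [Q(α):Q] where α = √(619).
[Q(α):Q] = 2

[Q(α):Q] equals the degree of the minimal polynomial of α. Here α^2 = 619 and x^2 - 619 is irreducible (d = 619 is squarefree, ≠ 1, hence not a square), so deg(m_α) = 2. Thus [Q(α):Q] = 2.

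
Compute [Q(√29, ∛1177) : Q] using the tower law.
[Q(√29, ∛1177) : Q] = 6

Let L = Q(√29, ∛1177). Since Q(√29) ⊂ L and [Q(√29):Q] = 2, the tower law gives 2 | [L:Q]. Likewise Q(∛1177) ⊂ L with [Q(∛1177):Q] = 3 (because 1177 is not a perfect cube), so 3 | [L:Q]. As gcd(2,3) = 1, [L:Q] is divisible by 6. Conversely L is generated over Q by √29 and ∛1177, so [L:Q] ≤ 2·3 = 6. Therefore [Q(√29, ∛1177) : Q] = 6.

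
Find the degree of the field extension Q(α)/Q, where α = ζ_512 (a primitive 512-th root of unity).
[Q(α):Q] = 256

The minimal polynomial of ζ_512 over Q is the 512-th cyclotomic polynomial Φ_512(x), which is irreducible over Q and has degree φ(512) = 256. Hence [Q(α):Q] = φ(512) = 256.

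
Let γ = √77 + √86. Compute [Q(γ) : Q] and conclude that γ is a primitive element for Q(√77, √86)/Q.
[Q(γ) : Q] = 4 (equivalently, Q(γ) = Q(√77, √86))

Obviously Q(γ) ⊆ Q(√77, √86), and [Q(√77, √86):Q] = 4 (since 77, 86 are distinct squarefree integers > 1 with 6622 not a perfect square). To show equality we compute the minimal polynomial of γ. From γ = √77 + √86: γ^2 = 77 + 2√(6622) + 86 = 163 + 2√(6622), so γ^2 - 163 = 2√(6622); squaring, (γ^2 - 163)^2 = 4·6622, i.e. γ^4 - 326γ^2 + 26569 - 26488 = 0, i.e. γ^4 - 326γ^2 + 81 = 0. So γ is a root of x^4 - 326x^2 + 81. This polynomial is irreducible over Q: it has no rational root (each ±√77 ± √86 is irrational), and any factorization into two quadratics over Q would force √(6622) ∈ Q (pairing opposite roots) or √77, √86 ∈ Q (other pairings), all impossible. Hence [Q(γ):Q] = 4 = [Q(√77, √86):Q], so Q(γ) = Q(√77, √86).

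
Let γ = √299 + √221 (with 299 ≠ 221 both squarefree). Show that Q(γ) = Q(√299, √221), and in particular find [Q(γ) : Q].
[Q(γ) : Q] = 4 (equivalently, Q(γ) = Q(√299, √221))

Obviously Q(γ) ⊆ Q(√299, √221), and [Q(√299, √221):Q] = 4 (since 299, 221 are distinct squarefree integers > 1 with 66079 not a perfect square). To show equality we compute the minimal polynomial of γ. From γ = √299 + √221: γ^2 = 299 + 2√(66079) + 221 = 520 + 2√(66079), so γ^2 - 520 = 2√(66079); squaring, (γ^2 - 520)^2 = 4·66079, i.e. γ^4 - 1040γ^2 + 270400 - 264316 = 0, i.e. γ^4 - 1040γ^2 + 6084 = 0. So γ is a root of x^4 - 1040x^2 + 6084. This polynomial is irreducible over Q: it has no rational root (each ±√299 ± √221 is irrational), and any factorization into two quadratics over Q would force √(66079) ∈ Q (pairing opposite roots) or √299, √221 ∈ Q (other pairings), all impossible. Hence [Q(γ):Q] = 4 = [Q(√299, √221):Q], so Q(γ) = Q(√299, √221).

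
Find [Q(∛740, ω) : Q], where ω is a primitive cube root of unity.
[Q(∛740, ω) : Q] = 6

[Q(∛740):Q] = 3 (min poly x^3 - 740, irreducible since 740 is not a perfect cube). [Q(ω):Q] = 2 (min poly x^2 + x + 1). Since Q(∛740) ⊂ R and ω ∉ R, we have ω ∉ Q(∛740), so x^2 + x + 1 remains irreducible over Q(∛740) and [Q(∛740, ω) : Q(∛740)] = 2. By the tower law, [Q(∛740, ω) : Q] = 3 · 2 = 6. (In fact Q(∛740, ω) is the splitting field of x^3 - 740 over Q.)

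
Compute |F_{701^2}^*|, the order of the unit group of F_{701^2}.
|F_{701^2}^*| = 491400

F_{701^2} has 701^2 = 491401 elements; its multiplicative group consists of all nonzero elements, so |F_{701^2}^*| = 491401 - 1 = 491400. (It is cyclic since any finite subgroup of the multiplicative group of a field is cyclic.)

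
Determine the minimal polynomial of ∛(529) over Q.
m_α(x) = x^3 - 529

α satisfies α^3 = 529, so x^3 - 529 annihilates α. By the rational root test, a rational root p/q (in lowest terms) of x^3 - 529 would satisfy p^3 = 529 q^3, forcing q = 1 and p^3 = 529; but 529 is not a perfect cube, contradiction. A monic cubic over Q with no rational root is irreducible (any nontrivial factorization would include a linear factor). Hence x^3 - 529 is the minimal polynomial of α, and in particular [Q(α):Q] = 3.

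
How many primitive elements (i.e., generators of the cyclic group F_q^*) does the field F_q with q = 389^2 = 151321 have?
There are φ(151320) = 36864 primitive elements

F_q^* is cyclic of order q - 1 = 151320. A cyclic group of order m has exactly φ(m) generators. Here m = 151320 = 2^3 · 3 · 5 · 13 · 97, so the number of primitive elements is φ(151320) = 36864.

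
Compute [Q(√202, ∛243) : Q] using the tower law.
[Q(√202, ∛243) : Q] = 6

Let L = Q(√202, ∛243). Since Q(√202) ⊂ L and [Q(√202):Q] = 2, the tower law gives 2 | [L:Q]. Likewise Q(∛243) ⊂ L with [Q(∛243):Q] = 3 (because 243 is not a perfect cube), so 3 | [L:Q]. As gcd(2,3) = 1, [L:Q] is divisible by 6. Conversely L is generated over Q by √202 and ∛243, so [L:Q] ≤ 2·3 = 6. Therefore [Q(√202, ∛243) : Q] = 6.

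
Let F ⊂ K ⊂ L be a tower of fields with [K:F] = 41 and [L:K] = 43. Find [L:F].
[L:F] = 1763

The tower law says that for any tower of field extensions F ⊂ K ⊂ L with finite degrees, [L:F] = [L:K] · [K:F]. Here this gives [L:F] = 43 · 41 = 1763.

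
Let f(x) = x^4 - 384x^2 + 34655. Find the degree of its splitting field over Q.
[K : Q] = 4

Solving the quadratic in x^2: x^2 = (384 ± √(384^2 - 4·34655))/2 = (384 ± √8836)/2 = (384 ± 94)/2, giving x^2 = 239 or x^2 = 145. So f(x) = (x^2 - 239)(x^2 - 145) and the roots of f are ±√239, ±√145. Hence the splitting field is K = Q(√239, √145). Since 239 and 145 are distinct squarefree integers > 1, their product 34655 is not a perfect square, so √145 ∉ Q(√239). By the tower law [K:Q] = [Q(√239,√145):Q(√239)] · [Q(√239):Q] = 2 · 2 = 4.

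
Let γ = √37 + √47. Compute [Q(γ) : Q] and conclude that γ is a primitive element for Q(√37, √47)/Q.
[Q(γ) : Q] = 4 (equivalently, Q(γ) = Q(√37, √47))

Obviously Q(γ) ⊆ Q(√37, √47), and [Q(√37, √47):Q] = 4 (since 37, 47 are distinct squarefree integers > 1 with 1739 not a perfect square). To show equality we compute the minimal polynomial of γ. From γ = √37 + √47: γ^2 = 37 + 2√(1739) + 47 = 84 + 2√(1739), so γ^2 - 84 = 2√(1739); squaring, (γ^2 - 84)^2 = 4·1739, i.e. γ^4 - 168γ^2 + 7056 - 6956 = 0, i.e. γ^4 - 168γ^2 + 100 = 0. So γ is a root of x^4 - 168x^2 + 100. This polynomial is irreducible over Q: it has no rational root (each ±√37 ± √47 is irrational), and any factorization into two quadratics over Q would force √(1739) ∈ Q (pairing opposite roots) or √37, √47 ∈ Q (other pairings), all impossible. Hence [Q(γ):Q] = 4 = [Q(√37, √47):Q], so Q(γ) = Q(√37, √47).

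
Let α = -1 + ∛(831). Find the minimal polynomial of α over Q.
m_α(x) = x^3 + 3x^2 + 3x - 830

Set β = α + 1 = ∛(831), so β^3 = 831. Then (α + 1)^3 - 831 = 0, i.e. α is a root of g(x) = (x + 1)^3 - 831 = x^3 + 3x^2 + 3x - 830. Since g(x) = h(x + 1) where h(x) = x^3 - 831, and h is irreducible over Q (because 831 is not a perfect cube, so h has no rational root, and a monic cubic with no rational root is irreducible), g is also irreducible (irreducibility is preserved under the substitution x → x + 1). Hence m_α(x) = x^3 + 3x^2 + 3x - 830.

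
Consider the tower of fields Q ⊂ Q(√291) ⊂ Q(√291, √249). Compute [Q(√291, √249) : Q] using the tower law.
[Q(√291, √249) : Q] = 4

[Q(√291):Q] = 2 (min poly x^2 - 291, irreducible since 291 is squarefree > 1). For the top step, suppose √249 ∈ Q(√291), say √249 = c + d√291 with c, d ∈ Q. Squaring: 249 = c^2 + 291d^2 + 2cd√291. Since √291 ∉ Q this forces 2cd = 0. If d = 0 then √249 = c ∈ Q, contradicting 249 squarefree > 1. If c = 0 then 249 = 291d^2, so 291·249 = (291d)^2 is a perfect square in Q — but 291·249 = 72459 is not a perfect square (since 291 and 249 are distinct squarefree integers). Contradiction. Hence √249 ∉ Q(√291), so x^2 - 249 stays irreducible over Q(√291) and [Q(√291, √249) : Q(√291)] = 2. By the tower law, [Q(√291, √249) : Q] = 2 · 2 = 4.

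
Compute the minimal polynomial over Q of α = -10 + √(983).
m_α(x) = x^2 + 20x - 883

From α + 10 = √(983), squaring gives (α + 10)^2 = 983, i.e. α^2 + 20α + 100 = 983, so α^2 + 20α - 883 = 0. The discriminant of x^2 + 20x - 883 is (20)^2 - 4·(-883) = 400 + 3532 = 3932, and 4·(983) is not a perfect square in Q since 983 is squarefree and ≠ 1. Hence x^2 + 20x - 883 is irreducible over Q and is the minimal polynomial of α.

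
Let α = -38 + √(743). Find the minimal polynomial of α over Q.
m_α(x) = x^2 + 76x + 701

From α + 38 = √(743), squaring gives (α + 38)^2 = 743, i.e. α^2 + 76α + 1444 = 743, so α^2 + 76α + 701 = 0. The discriminant of x^2 + 76x + 701 is (76)^2 - 4·(701) = 5776 - 2804 = 2972, and 4·(743) is not a perfect square in Q since 743 is squarefree and ≠ 1. Hence x^2 + 76x + 701 is irreducible over Q and is the minimal polynomial of α.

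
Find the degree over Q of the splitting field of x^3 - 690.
[K : Q] = 6

The roots of x^3 - 690 are ∛690, ω∛690, ω^2∛690 where ω = e^(2πi/3) is a primitive cube root of unity, so K = Q(∛690, ω). Now [Q(∛690):Q] = 3 (since 690 is not a perfect cube, x^3 - 690 is irreducible) and [Q(ω):Q] = 2. Both 2 and 3 divide [K:Q], and [K:Q] ≤ 3·2 = 6, so [K:Q] = 6. (Equivalently: Q(∛690) ⊂ R but ω ∉ R, so [K : Q(∛690)] = 2.)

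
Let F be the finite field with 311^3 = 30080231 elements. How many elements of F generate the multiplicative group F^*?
There are φ(30080230) = 11028960 primitive elements

F_q^* is cyclic of order q - 1 = 30080230. A cyclic group of order m has exactly φ(m) generators. Here m = 30080230 = 2 · 5 · 19 · 31 · 5107, so the number of primitive elements is φ(30080230) = 11028960.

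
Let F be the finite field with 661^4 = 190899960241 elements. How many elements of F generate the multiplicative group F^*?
There are φ(190899960240) = 46138752000 primitive elements

F_q^* is cyclic of order q - 1 = 190899960240. A cyclic group of order m has exactly φ(m) generators. Here m = 190899960240 = 2^4 · 3 · 5 · 11 · 331 · 218461, so the number of primitive elements is φ(190899960240) = 46138752000.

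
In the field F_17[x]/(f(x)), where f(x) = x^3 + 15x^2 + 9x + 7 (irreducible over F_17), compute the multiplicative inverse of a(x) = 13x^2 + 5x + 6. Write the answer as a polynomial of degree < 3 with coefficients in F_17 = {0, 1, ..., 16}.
a(x)^(-1) ≡ 8x + 11 (mod f(x))

Since f is irreducible over F_17, F_17[x]/(f) is a field and a(x) ≠ 0 has an inverse. Apply the extended Euclidean algorithm to f(x) and a(x) in F_17[x]: f(x) = (4x + 14)·a(x) + (8). The last nonzero remainder is the constant 8 = gcd(f, a) in F_17. Back-substituting through the division chain expresses 8 = s(x)·a(x) + t(x)·f(x) with s(x) ≡ 13x + 3 (mod f), so (13x + 3)·a(x) ≡ 8 (mod f). Multiplying by 8^(-1) ≡ 15 in F_17 gives a(x)^(-1) ≡ 15·(13x + 3) ≡ 8x + 11 (mod f). Check: (13x^2 + 5x + 6)·(8x + 11) = 2x^3 + 13x^2 + x + 15 ≡ 1 (mod x^3 + 15x^2 + 9x + 7).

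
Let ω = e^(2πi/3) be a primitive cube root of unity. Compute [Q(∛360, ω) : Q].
[Q(∛360, ω) : Q] = 6

[Q(∛360):Q] = 3 (min poly x^3 - 360, irreducible since 360 is not a perfect cube). [Q(ω):Q] = 2 (min poly x^2 + x + 1). Since Q(∛360) ⊂ R and ω ∉ R, we have ω ∉ Q(∛360), so x^2 + x + 1 remains irreducible over Q(∛360) and [Q(∛360, ω) : Q(∛360)] = 2. By the tower law, [Q(∛360, ω) : Q] = 3 · 2 = 6. (In fact Q(∛360, ω) is the splitting field of x^3 - 360 over Q.)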